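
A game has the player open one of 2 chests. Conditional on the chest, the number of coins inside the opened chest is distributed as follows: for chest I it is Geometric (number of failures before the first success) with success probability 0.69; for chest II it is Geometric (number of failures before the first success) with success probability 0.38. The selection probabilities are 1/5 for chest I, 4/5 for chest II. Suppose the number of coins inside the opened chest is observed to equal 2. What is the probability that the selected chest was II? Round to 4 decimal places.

Likelihoods P(X=2 | ·): I: 0.066309; II: 0.146072.
Posterior ∝ prior × likelihood. Numerator for II: 0.8·0.146072 = 0.116858.
Normalizing constant: 0.2·0.066309 + 0.8·0.146072 = 0.130119.
P(II | observation) = 0.116858 / 0.130119 = 0.89808.

0.8981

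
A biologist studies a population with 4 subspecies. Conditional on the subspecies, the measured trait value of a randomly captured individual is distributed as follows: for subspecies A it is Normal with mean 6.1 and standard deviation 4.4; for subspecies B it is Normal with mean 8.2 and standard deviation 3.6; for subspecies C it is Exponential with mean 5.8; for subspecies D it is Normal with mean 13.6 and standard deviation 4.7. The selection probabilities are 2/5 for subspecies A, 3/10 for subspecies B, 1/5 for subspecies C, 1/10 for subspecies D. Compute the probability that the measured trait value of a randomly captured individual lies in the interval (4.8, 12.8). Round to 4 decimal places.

0.5446

Conditional on each subspecies, P(4.8 < X < 12.8): A: 0.552263; B: 0.726865; C: 0.327061; D: 0.401842.
By total probability, P(4.8 < X < 12.8) = 0.4·0.552263 + 0.3·0.726865 + 0.2·0.327061 + 0.1·0.401842 = 0.544561.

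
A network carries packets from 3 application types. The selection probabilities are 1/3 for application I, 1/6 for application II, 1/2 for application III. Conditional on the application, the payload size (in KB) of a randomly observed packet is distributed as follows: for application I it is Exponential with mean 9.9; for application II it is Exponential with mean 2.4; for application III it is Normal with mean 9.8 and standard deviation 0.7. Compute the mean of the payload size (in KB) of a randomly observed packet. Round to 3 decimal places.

Component means — I: 9.9; II: 2.4; III: 9.8.
E[X] = 0.333333·9.9 + 0.166667·2.4 + 0.5·9.8 = 8.6.

8.600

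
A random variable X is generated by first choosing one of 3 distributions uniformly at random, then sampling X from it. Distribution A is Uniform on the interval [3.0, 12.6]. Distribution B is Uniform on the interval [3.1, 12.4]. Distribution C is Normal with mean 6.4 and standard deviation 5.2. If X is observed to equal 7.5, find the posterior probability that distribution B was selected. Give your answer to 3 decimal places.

0.375

Likelihoods f(7.5 | ·): A: 0.104167; B: 0.107527; C: 0.0750222.
Posterior ∝ prior × likelihood. Numerator for B: 0.333333·0.107527 = 0.0358423.
Normalizing constant: 0.333333·0.104167 + 0.333333·0.107527 + 0.333333·0.0750222 = 0.0955719.
P(B | observation) = 0.0358423 / 0.0955719 = 0.37503.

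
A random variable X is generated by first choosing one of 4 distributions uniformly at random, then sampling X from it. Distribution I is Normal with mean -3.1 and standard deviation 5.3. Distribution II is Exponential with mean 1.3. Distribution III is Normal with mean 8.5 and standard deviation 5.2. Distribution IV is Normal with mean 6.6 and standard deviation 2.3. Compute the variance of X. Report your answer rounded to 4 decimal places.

Per component, I: μ=-3.1, E[X²]=37.7; II: μ=1.3, E[X²]=3.38; III: μ=8.5, E[X²]=99.29; IV: μ=6.6, E[X²]=48.85.
E[X] = 0.25·-3.1 + 0.25·1.3 + 0.25·8.5 + 0.25·6.6 = 3.325.
E[X²] = 0.25·37.7 + 0.25·3.38 + 0.25·99.29 + 0.25·48.85 = 47.305.
Var(X) = E[X²] − (E[X])² = 47.305 − 11.0556 = 36.2494.

36.2494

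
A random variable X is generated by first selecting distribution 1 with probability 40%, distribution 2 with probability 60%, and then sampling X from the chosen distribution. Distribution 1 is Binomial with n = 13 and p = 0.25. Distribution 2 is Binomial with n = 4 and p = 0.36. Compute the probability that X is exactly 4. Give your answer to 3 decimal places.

0.094

Conditional on each component, P(X = 4): 1: 0.209709; 2: 0.0167962.
By total probability, P(X = 4) = 0.4·0.209709 + 0.6·0.0167962 = 0.0939614.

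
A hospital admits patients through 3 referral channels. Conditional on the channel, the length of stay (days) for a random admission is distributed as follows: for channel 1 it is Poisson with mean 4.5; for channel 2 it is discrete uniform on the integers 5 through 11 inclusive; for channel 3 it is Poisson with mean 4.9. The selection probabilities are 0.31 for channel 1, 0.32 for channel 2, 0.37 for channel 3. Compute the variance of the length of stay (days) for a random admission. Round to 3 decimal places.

Per component, 1: μ=4.5, E[X²]=24.75; 2: μ=8, E[X²]=68; 3: μ=4.9, E[X²]=28.91.
E[X] = 0.31·4.5 + 0.32·8 + 0.37·4.9 = 5.768.
E[X²] = 0.31·24.75 + 0.32·68 + 0.37·28.91 = 40.1292.
Var(X) = E[X²] − (E[X])² = 40.1292 − 33.2698 = 6.85938.

6.859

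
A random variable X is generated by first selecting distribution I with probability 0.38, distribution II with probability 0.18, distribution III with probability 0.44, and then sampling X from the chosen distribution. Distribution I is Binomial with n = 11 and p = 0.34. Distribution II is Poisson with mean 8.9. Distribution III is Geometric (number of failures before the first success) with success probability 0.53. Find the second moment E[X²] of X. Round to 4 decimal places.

For each component E[X²] = Var + (mean)², giving I: 16.456; II: 88.11; III: 2.45959.
Overall E[X²] = 0.38·16.456 + 0.18·88.11 + 0.44·2.45959 = 23.1953.

23.1953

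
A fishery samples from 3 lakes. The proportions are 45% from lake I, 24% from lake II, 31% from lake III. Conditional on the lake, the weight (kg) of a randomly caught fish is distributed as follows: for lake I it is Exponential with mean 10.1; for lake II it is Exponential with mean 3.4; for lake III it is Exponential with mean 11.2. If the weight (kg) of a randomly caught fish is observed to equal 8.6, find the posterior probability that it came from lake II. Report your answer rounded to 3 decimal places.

0.150

Likelihoods f(8.6 | ·): I: 0.0422555; II: 0.0234429; III: 0.0414291.
Posterior ∝ prior × likelihood. Numerator for II: 0.24·0.0234429 = 0.0056263.
Normalizing constant: 0.45·0.0422555 + 0.24·0.0234429 + 0.31·0.0414291 = 0.0374843.
P(II | observation) = 0.0056263 / 0.0374843 = 0.150097.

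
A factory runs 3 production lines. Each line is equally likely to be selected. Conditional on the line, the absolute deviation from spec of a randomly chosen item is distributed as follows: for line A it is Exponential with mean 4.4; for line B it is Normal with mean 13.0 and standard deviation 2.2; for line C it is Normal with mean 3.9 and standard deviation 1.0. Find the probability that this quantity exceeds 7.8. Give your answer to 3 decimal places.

0.387

Conditional on each line, P(X > 7.8): A: 0.169869; B: 0.990952; C: 4.80963e-05.
By total probability, P(X > 7.8) = 0.333333·0.169869 + 0.333333·0.990952 + 0.333333·4.80963e-05 = 0.386956.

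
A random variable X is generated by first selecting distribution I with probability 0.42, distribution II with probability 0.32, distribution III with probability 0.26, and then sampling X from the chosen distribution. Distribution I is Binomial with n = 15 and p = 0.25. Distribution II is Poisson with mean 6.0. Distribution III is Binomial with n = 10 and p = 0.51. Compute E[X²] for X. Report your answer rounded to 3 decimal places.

For each component E[X²] = Var + (mean)², giving I: 16.875; II: 42; III: 28.509.
Overall E[X²] = 0.42·16.875 + 0.32·42 + 0.26·28.509 = 27.9398.

27.940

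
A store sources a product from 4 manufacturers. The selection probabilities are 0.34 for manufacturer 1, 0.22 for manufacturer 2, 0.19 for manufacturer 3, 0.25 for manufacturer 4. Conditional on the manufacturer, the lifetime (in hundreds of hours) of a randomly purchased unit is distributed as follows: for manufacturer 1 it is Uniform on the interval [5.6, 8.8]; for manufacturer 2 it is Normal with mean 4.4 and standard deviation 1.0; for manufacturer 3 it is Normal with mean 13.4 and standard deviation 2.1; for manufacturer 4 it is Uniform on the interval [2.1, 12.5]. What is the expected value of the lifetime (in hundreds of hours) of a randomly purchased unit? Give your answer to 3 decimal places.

Component means — 1: 7.2; 2: 4.4; 3: 13.4; 4: 7.3.
E[X] = 0.34·7.2 + 0.22·4.4 + 0.19·13.4 + 0.25·7.3 = 7.787.

7.787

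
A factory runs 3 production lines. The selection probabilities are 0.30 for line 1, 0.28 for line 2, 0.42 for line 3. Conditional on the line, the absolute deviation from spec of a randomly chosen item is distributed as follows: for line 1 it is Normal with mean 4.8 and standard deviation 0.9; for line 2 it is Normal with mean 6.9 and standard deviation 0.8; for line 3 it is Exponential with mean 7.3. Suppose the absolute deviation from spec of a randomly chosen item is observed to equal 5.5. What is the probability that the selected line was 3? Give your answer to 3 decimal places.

0.174

Likelihoods f(5.5 | ·): 1: 0.327572; 2: 0.107847; 3: 0.0644865.
Posterior ∝ prior × likelihood. Numerator for 3: 0.42·0.0644865 = 0.0270843.
Normalizing constant: 0.3·0.327572 + 0.28·0.107847 + 0.42·0.0644865 = 0.155553.
P(3 | observation) = 0.0270843 / 0.155553 = 0.174116.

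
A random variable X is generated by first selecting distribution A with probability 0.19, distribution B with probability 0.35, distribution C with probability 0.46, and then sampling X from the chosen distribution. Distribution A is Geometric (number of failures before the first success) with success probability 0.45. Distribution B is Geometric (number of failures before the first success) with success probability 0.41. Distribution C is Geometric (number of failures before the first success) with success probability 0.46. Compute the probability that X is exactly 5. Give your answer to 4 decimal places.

0.0243

Conditional on each component, P(X = 5): A: 0.0226478; B: 0.0293119; C: 0.0211216.
By total probability, P(X = 5) = 0.19·0.0226478 + 0.35·0.0293119 + 0.46·0.0211216 = 0.0242782.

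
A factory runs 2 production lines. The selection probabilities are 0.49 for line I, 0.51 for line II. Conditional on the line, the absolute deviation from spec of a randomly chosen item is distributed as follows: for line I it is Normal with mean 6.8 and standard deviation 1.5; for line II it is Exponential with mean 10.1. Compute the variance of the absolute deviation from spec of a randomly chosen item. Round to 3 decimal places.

Per component, I: μ=6.8, E[X²]=48.49; II: μ=10.1, E[X²]=204.02.
E[X] = 0.49·6.8 + 0.51·10.1 = 8.483.
E[X²] = 0.49·48.49 + 0.51·204.02 = 127.81.
Var(X) = E[X²] − (E[X])² = 127.81 − 71.9613 = 55.849.

55.849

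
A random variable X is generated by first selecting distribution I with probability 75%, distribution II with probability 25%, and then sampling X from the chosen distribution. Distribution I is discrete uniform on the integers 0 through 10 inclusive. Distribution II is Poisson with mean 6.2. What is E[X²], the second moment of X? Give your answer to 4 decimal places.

37.4100

For each component E[X²] = Var + (mean)², giving I: 35; II: 44.64.
Overall E[X²] = 0.75·35 + 0.25·44.64 = 37.41.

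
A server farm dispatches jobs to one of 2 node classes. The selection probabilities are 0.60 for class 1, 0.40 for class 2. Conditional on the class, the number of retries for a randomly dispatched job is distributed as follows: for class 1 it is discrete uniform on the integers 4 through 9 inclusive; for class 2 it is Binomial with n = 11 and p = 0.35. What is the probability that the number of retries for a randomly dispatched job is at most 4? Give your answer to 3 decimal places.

0.367

Conditional on each class, P(X ≤ 4): 1: 0.166667; 2: 0.668312.
By total probability, P(X ≤ 4) = 0.6·0.166667 + 0.4·0.668312 = 0.367325.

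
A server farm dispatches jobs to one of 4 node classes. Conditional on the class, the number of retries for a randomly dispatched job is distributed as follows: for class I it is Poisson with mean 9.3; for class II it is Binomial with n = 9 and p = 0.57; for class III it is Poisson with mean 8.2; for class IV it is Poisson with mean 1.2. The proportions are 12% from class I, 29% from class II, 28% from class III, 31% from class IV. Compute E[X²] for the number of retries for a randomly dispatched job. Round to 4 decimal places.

41.7080

For each component E[X²] = Var + (mean)², giving I: 95.79; II: 28.5228; III: 75.44; IV: 2.64.
Overall E[X²] = 0.12·95.79 + 0.29·28.5228 + 0.28·75.44 + 0.31·2.64 = 41.708.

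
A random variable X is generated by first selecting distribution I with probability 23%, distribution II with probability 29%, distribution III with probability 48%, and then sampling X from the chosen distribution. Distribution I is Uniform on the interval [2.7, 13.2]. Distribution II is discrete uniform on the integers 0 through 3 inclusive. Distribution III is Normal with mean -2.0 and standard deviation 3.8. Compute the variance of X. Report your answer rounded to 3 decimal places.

Per component, I: μ=7.95, E[X²]=72.39; II: μ=1.5, E[X²]=3.5; III: μ=-2, E[X²]=18.44.
E[X] = 0.23·7.95 + 0.29·1.5 + 0.48·-2 = 1.3035.
E[X²] = 0.23·72.39 + 0.29·3.5 + 0.48·18.44 = 26.5159.
Var(X) = E[X²] − (E[X])² = 26.5159 − 1.69911 = 24.8168.

24.817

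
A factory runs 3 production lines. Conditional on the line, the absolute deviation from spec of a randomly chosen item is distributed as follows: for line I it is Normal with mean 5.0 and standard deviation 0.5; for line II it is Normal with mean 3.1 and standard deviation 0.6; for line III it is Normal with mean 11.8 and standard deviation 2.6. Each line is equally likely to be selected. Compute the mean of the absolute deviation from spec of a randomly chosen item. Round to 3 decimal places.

Component means — I: 5; II: 3.1; III: 11.8.
E[X] = 0.333333·5 + 0.333333·3.1 + 0.333333·11.8 = 6.63333.

6.633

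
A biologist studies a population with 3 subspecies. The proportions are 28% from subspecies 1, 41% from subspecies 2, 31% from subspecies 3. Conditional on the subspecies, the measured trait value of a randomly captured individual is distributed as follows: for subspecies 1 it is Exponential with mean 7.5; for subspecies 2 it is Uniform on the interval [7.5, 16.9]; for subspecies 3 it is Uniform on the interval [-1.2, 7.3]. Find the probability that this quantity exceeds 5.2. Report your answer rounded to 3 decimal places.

0.627

Conditional on each subspecies, P(X > 5.2): 1: 0.499907; 2: 1; 3: 0.247059.
By total probability, P(X > 5.2) = 0.28·0.499907 + 0.41·1 + 0.31·0.247059 = 0.626562.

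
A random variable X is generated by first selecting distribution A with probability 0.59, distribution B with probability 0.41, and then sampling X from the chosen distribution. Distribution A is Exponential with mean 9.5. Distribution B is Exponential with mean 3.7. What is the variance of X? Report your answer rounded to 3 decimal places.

66.998

Per component, A: μ=9.5, E[X²]=180.5; B: μ=3.7, E[X²]=27.38.
E[X] = 0.59·9.5 + 0.41·3.7 = 7.122.
E[X²] = 0.59·180.5 + 0.41·27.38 = 117.721.
Var(X) = E[X²] − (E[X])² = 117.721 − 50.7229 = 66.9979.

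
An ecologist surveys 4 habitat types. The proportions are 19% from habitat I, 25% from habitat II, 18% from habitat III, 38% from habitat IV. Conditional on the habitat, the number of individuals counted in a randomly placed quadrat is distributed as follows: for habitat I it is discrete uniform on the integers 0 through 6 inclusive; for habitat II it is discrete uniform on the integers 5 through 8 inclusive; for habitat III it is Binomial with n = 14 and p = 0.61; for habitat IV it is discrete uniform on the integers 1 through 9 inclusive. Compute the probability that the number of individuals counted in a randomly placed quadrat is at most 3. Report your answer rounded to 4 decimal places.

0.2358

Conditional on each habitat, P(X ≤ 3): I: 0.571429; II: 0; III: 0.00308539; IV: 0.333333.
By total probability, P(X ≤ 3) = 0.19·0.571429 + 0.25·0 + 0.18·0.00308539 + 0.38·0.333333 = 0.235793.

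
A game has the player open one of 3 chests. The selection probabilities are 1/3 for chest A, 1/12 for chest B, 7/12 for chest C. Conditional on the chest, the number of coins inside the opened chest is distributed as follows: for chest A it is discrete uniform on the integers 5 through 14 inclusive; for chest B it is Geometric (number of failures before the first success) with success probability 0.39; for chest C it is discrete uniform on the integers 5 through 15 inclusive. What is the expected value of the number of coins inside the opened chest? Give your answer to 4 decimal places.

Component means — A: 9.5; B: 1.5641; C: 10.
E[X] = 0.333333·9.5 + 0.0833333·1.5641 + 0.583333·10 = 9.13034.

9.1303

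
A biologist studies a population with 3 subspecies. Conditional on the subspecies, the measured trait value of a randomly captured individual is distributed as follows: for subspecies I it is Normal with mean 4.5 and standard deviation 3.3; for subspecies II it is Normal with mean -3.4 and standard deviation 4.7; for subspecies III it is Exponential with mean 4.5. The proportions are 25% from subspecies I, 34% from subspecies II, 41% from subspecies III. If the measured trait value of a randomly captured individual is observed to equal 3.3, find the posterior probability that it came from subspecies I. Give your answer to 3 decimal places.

Likelihoods f(3.3 | ·): I: 0.113157; II: 0.0307283; III: 0.106735.
Posterior ∝ prior × likelihood. Numerator for I: 0.25·0.113157 = 0.0282893.
Normalizing constant: 0.25·0.113157 + 0.34·0.0307283 + 0.41·0.106735 = 0.0824981.
P(I | observation) = 0.0282893 / 0.0824981 = 0.342909.

0.343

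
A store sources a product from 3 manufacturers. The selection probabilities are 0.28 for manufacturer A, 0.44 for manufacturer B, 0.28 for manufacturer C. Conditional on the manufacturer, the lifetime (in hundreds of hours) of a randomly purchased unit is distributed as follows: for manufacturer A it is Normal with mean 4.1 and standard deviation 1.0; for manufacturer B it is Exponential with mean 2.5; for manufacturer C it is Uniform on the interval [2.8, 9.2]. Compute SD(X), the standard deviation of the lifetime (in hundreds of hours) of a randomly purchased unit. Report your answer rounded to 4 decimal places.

Per component, A: μ=4.1, E[X²]=17.81; B: μ=2.5, E[X²]=12.5; C: μ=6, E[X²]=39.4133.
E[X] = 0.28·4.1 + 0.44·2.5 + 0.28·6 = 3.928.
E[X²] = 0.28·17.81 + 0.44·12.5 + 0.28·39.4133 = 21.5225.
Var(X) = E[X²] − (E[X])² = 21.5225 − 15.4292 = 6.09335.
SD(X) = √6.09335 = 2.46847.

2.4685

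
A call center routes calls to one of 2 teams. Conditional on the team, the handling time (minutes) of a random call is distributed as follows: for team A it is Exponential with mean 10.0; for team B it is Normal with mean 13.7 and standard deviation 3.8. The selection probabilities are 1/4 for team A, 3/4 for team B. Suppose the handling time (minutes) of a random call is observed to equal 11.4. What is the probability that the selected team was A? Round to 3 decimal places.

Likelihoods f(11.4 | ·): A: 0.0319819; B: 0.087413.
Posterior ∝ prior × likelihood. Numerator for A: 0.25·0.0319819 = 0.00799548.
Normalizing constant: 0.25·0.0319819 + 0.75·0.087413 = 0.0735552.
P(A | observation) = 0.00799548 / 0.0735552 = 0.1087.

0.109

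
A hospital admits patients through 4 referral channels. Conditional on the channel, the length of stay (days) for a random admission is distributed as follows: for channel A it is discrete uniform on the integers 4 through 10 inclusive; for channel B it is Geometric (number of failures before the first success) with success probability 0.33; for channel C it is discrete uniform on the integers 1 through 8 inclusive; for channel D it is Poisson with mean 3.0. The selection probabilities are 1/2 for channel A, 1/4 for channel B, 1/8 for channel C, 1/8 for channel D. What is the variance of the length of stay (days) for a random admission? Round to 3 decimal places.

Per component, A: μ=7, E[X²]=53; B: μ=2.0303, E[X²]=10.2746; C: μ=4.5, E[X²]=25.5; D: μ=3, E[X²]=12.
E[X] = 0.5·7 + 0.25·2.0303 + 0.125·4.5 + 0.125·3 = 4.94508.
E[X²] = 0.5·53 + 0.25·10.2746 + 0.125·25.5 + 0.125·12 = 33.7561.
Var(X) = E[X²] − (E[X])² = 33.7561 − 24.4538 = 9.30237.

9.302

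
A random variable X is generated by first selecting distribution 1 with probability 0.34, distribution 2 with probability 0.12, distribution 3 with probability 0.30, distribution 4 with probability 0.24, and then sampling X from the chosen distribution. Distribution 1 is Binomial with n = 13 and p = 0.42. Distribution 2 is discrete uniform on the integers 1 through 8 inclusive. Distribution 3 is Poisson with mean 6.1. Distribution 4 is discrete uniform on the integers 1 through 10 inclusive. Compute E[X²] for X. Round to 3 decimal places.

36.506

For each component E[X²] = Var + (mean)², giving 1: 32.9784; 2: 25.5; 3: 43.31; 4: 38.5.
Overall E[X²] = 0.34·32.9784 + 0.12·25.5 + 0.3·43.31 + 0.24·38.5 = 36.5057.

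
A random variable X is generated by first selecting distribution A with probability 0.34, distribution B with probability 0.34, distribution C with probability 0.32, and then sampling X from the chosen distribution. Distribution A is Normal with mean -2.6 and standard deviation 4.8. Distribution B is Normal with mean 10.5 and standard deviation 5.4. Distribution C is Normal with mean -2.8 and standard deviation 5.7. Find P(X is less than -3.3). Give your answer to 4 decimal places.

Conditional on each component, P(X < -3.3): A: 0.442026; B: 0.00530092; C: 0.46505.
By total probability, P(X < -3.3) = 0.34·0.442026 + 0.34·0.00530092 + 0.32·0.46505 = 0.300907.

0.3009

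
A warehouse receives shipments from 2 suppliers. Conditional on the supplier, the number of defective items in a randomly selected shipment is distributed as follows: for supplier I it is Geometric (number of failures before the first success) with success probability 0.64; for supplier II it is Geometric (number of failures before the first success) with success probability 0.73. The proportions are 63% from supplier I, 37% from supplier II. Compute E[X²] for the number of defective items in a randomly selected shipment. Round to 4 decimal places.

0.9911

For each component E[X²] = Var + (mean)², giving I: 1.19531; II: 0.64346.
Overall E[X²] = 0.63·1.19531 + 0.37·0.64346 = 0.991127.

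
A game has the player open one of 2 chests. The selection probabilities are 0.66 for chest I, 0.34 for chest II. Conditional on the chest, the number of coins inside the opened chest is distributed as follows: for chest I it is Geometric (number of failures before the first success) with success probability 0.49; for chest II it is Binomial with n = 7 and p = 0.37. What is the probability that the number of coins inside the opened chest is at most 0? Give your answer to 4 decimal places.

0.3368

Conditional on each chest, P(X ≤ 0): I: 0.49; II: 0.0393898.
By total probability, P(X ≤ 0) = 0.66·0.49 + 0.34·0.0393898 = 0.336793.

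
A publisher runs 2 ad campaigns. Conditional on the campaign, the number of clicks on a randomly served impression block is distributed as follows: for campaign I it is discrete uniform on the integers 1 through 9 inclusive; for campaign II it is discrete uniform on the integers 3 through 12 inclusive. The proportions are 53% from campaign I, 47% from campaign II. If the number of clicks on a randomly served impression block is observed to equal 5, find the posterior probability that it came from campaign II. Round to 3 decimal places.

0.444

Likelihoods P(X=5 | ·): I: 0.111111; II: 0.1.
Posterior ∝ prior × likelihood. Numerator for II: 0.47·0.1 = 0.047.
Normalizing constant: 0.53·0.111111 + 0.47·0.1 = 0.105889.
P(II | observation) = 0.047 / 0.105889 = 0.443861.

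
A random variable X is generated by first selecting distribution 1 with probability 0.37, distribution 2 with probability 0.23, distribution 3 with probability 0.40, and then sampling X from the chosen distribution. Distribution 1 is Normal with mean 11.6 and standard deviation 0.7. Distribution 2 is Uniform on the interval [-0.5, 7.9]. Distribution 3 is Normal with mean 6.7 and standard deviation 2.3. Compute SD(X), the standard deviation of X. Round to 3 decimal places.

Per component, 1: μ=11.6, E[X²]=135.05; 2: μ=3.7, E[X²]=19.57; 3: μ=6.7, E[X²]=50.18.
E[X] = 0.37·11.6 + 0.23·3.7 + 0.4·6.7 = 7.823.
E[X²] = 0.37·135.05 + 0.23·19.57 + 0.4·50.18 = 74.5416.
Var(X) = E[X²] − (E[X])² = 74.5416 − 61.1993 = 13.3423.
SD(X) = √13.3423 = 3.65271.

3.653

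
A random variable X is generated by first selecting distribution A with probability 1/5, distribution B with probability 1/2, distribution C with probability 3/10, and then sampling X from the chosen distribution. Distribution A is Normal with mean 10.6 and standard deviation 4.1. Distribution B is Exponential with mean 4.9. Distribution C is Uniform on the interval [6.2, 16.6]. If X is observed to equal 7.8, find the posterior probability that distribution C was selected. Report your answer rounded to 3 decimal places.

0.444

Likelihoods f(7.8 | ·): A: 0.0770639; B: 0.0415411; C: 0.0961538.
Posterior ∝ prior × likelihood. Numerator for C: 0.3·0.0961538 = 0.0288462.
Normalizing constant: 0.2·0.0770639 + 0.5·0.0415411 + 0.3·0.0961538 = 0.0650295.
P(C | observation) = 0.0288462 / 0.0650295 = 0.443586.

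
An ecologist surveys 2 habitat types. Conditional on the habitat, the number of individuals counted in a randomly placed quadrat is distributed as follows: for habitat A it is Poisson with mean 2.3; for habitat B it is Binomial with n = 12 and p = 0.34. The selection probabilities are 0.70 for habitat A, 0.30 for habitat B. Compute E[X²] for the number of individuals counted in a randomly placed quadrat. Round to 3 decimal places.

For each component E[X²] = Var + (mean)², giving A: 7.59; B: 19.3392.
Overall E[X²] = 0.7·7.59 + 0.3·19.3392 = 11.1148.

11.115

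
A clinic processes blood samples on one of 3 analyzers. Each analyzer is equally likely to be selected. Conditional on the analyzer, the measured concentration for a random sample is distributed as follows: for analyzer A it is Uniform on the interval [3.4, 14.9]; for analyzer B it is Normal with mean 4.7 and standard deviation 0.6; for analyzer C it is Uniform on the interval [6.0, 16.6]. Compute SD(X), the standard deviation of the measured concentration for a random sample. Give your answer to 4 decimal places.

Per component, A: μ=9.15, E[X²]=94.7433; B: μ=4.7, E[X²]=22.45; C: μ=11.3, E[X²]=137.053.
E[X] = 0.333333·9.15 + 0.333333·4.7 + 0.333333·11.3 = 8.38333.
E[X²] = 0.333333·94.7433 + 0.333333·22.45 + 0.333333·137.053 = 84.7489.
Var(X) = E[X²] − (E[X])² = 84.7489 − 70.2803 = 14.4686.
SD(X) = √14.4686 = 3.80376.

3.8038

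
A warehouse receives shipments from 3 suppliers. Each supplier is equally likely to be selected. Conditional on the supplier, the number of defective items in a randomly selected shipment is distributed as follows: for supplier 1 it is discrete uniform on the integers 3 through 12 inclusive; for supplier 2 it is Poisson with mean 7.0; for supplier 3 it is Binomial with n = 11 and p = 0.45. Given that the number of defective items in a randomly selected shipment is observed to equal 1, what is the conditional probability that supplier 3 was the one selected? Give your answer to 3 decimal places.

Likelihoods P(X=1 | ·): 1: 0; 2: 0.00638317; 3: 0.0125381.
Posterior ∝ prior × likelihood. Numerator for 3: 0.333333·0.0125381 = 0.00417937.
Normalizing constant: 0.333333·0 + 0.333333·0.00638317 + 0.333333·0.0125381 = 0.00630709.
P(3 | observation) = 0.00417937 / 0.00630709 = 0.662646.

0.663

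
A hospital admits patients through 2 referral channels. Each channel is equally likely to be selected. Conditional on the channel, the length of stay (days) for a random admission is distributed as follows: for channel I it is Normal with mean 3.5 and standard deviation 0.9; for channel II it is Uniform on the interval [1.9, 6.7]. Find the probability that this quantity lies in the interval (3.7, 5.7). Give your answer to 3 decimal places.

0.411

Conditional on each channel, P(3.7 < X < 5.7): I: 0.404817; II: 0.416667.
By total probability, P(3.7 < X < 5.7) = 0.5·0.404817 + 0.5·0.416667 = 0.410742.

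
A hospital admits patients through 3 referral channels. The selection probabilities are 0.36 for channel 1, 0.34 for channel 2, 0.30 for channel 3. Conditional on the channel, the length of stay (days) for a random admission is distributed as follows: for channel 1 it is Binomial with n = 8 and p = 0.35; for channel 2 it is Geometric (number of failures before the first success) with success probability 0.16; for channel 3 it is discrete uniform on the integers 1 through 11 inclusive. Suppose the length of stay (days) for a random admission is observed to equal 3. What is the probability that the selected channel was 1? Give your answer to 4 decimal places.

Likelihoods P(X=3 | ·): 1: 0.278586; 2: 0.0948326; 3: 0.0909091.
Posterior ∝ prior × likelihood. Numerator for 1: 0.36·0.278586 = 0.100291.
Normalizing constant: 0.36·0.278586 + 0.34·0.0948326 + 0.3·0.0909091 = 0.159807.
P(1 | observation) = 0.100291 / 0.159807 = 0.627576.

0.6276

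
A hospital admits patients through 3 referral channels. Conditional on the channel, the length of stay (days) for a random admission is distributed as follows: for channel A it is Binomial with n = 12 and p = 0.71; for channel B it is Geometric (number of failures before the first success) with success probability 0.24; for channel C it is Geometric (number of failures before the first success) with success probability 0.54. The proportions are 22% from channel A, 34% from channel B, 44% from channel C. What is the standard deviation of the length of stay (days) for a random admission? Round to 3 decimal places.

Per component, A: μ=8.52, E[X²]=75.0612; B: μ=3.16667, E[X²]=23.2222; C: μ=0.851852, E[X²]=2.30316.
E[X] = 0.22·8.52 + 0.34·3.16667 + 0.44·0.851852 = 3.32588.
E[X²] = 0.22·75.0612 + 0.34·23.2222 + 0.44·2.30316 = 25.4224.
Var(X) = E[X²] − (E[X])² = 25.4224 − 11.0615 = 14.3609.
SD(X) = √14.3609 = 3.78958.

3.790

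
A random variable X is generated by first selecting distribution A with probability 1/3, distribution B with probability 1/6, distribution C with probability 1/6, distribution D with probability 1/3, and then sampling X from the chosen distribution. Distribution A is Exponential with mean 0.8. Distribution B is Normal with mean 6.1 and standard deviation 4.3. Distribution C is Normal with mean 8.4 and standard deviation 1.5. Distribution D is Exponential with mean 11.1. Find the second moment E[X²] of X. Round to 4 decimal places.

103.9850

For each component E[X²] = Var + (mean)², giving A: 1.28; B: 55.7; C: 72.81; D: 246.42.
Overall E[X²] = 0.333333·1.28 + 0.166667·55.7 + 0.166667·72.81 + 0.333333·246.42 = 103.985.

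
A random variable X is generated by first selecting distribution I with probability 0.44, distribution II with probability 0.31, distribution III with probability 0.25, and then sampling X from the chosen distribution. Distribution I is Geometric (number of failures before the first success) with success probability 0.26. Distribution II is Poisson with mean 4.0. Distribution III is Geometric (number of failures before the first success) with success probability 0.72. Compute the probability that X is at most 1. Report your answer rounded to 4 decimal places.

Conditional on each component, P(X ≤ 1): I: 0.4524; II: 0.0915782; III: 0.9216.
By total probability, P(X ≤ 1) = 0.44·0.4524 + 0.31·0.0915782 + 0.25·0.9216 = 0.457845.

0.4578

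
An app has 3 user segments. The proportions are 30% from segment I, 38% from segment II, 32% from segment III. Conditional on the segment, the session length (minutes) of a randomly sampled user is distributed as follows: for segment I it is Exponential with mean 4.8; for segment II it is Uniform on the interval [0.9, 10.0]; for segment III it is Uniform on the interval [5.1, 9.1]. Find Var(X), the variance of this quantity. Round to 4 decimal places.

Per component, I: μ=4.8, E[X²]=46.08; II: μ=5.45, E[X²]=36.6033; III: μ=7.1, E[X²]=51.7433.
E[X] = 0.3·4.8 + 0.38·5.45 + 0.32·7.1 = 5.783.
E[X²] = 0.3·46.08 + 0.38·36.6033 + 0.32·51.7433 = 44.2911.
Var(X) = E[X²] − (E[X])² = 44.2911 − 33.4431 = 10.848.

10.8480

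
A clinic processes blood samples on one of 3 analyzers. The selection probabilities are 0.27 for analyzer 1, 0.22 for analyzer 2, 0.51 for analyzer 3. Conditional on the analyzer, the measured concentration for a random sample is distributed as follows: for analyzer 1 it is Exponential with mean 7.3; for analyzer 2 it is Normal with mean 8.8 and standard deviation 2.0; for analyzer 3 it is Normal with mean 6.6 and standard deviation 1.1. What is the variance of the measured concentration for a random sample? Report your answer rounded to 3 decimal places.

16.630

Per component, 1: μ=7.3, E[X²]=106.58; 2: μ=8.8, E[X²]=81.44; 3: μ=6.6, E[X²]=44.77.
E[X] = 0.27·7.3 + 0.22·8.8 + 0.51·6.6 = 7.273.
E[X²] = 0.27·106.58 + 0.22·81.44 + 0.51·44.77 = 69.5261.
Var(X) = E[X²] − (E[X])² = 69.5261 − 52.8965 = 16.6296.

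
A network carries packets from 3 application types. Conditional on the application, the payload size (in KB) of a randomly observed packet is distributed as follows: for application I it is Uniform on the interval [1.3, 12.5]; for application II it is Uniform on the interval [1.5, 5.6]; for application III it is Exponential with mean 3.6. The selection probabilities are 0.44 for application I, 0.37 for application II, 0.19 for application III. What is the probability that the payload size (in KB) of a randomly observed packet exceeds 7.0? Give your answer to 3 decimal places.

0.243

Conditional on each application, P(X > 7.0): I: 0.491071; II: 0; III: 0.143067.
By total probability, P(X > 7.0) = 0.44·0.491071 + 0.37·0 + 0.19·0.143067 = 0.243254.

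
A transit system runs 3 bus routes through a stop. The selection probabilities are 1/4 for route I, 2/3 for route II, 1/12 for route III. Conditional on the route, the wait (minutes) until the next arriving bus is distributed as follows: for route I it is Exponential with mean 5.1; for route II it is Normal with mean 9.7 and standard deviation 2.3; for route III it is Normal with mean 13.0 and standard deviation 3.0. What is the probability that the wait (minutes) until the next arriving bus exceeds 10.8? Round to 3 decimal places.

0.305

Conditional on each route, P(X > 10.8): I: 0.120314; II: 0.316232; III: 0.768322.
By total probability, P(X > 10.8) = 0.25·0.120314 + 0.666667·0.316232 + 0.0833333·0.768322 = 0.304927.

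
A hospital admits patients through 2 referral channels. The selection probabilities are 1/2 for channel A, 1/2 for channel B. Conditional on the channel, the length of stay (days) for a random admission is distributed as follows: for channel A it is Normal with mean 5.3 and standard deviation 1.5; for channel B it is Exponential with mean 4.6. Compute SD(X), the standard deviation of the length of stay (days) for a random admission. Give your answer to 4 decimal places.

Per component, A: μ=5.3, E[X²]=30.34; B: μ=4.6, E[X²]=42.32.
E[X] = 0.5·5.3 + 0.5·4.6 = 4.95.
E[X²] = 0.5·30.34 + 0.5·42.32 = 36.33.
Var(X) = E[X²] − (E[X])² = 36.33 − 24.5025 = 11.8275.
SD(X) = √11.8275 = 3.43911.

3.4391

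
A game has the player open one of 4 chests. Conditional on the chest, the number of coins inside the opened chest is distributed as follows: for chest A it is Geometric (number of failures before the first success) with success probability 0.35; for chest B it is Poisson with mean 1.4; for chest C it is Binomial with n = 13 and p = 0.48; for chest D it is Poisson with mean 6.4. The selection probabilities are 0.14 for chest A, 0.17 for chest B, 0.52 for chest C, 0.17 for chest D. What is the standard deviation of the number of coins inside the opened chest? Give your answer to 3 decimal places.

2.906

Per component, A: μ=1.85714, E[X²]=8.7551; B: μ=1.4, E[X²]=3.36; C: μ=6.24, E[X²]=42.1824; D: μ=6.4, E[X²]=47.36.
E[X] = 0.14·1.85714 + 0.17·1.4 + 0.52·6.24 + 0.17·6.4 = 4.8308.
E[X²] = 0.14·8.7551 + 0.17·3.36 + 0.52·42.1824 + 0.17·47.36 = 31.783.
Var(X) = E[X²] − (E[X])² = 31.783 − 23.3366 = 8.44633.
SD(X) = √8.44633 = 2.90626.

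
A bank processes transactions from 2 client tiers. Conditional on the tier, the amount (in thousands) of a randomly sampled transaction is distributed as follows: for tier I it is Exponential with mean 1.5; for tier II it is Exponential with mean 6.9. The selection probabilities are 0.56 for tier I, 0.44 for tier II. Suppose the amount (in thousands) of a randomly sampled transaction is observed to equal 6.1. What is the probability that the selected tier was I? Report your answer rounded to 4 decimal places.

0.1954

Likelihoods f(6.1 | ·): I: 0.0114229; II: 0.05987.
Posterior ∝ prior × likelihood. Numerator for I: 0.56·0.0114229 = 0.00639685.
Normalizing constant: 0.56·0.0114229 + 0.44·0.05987 = 0.0327397.
P(I | observation) = 0.00639685 / 0.0327397 = 0.195385.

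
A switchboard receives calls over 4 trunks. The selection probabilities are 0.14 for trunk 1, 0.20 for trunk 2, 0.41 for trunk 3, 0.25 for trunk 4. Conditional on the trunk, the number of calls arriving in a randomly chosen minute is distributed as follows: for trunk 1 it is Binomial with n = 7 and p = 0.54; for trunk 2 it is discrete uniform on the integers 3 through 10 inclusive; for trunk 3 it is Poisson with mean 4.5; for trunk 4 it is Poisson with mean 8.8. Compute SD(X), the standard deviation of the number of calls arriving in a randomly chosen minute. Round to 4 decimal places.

Per component, 1: μ=3.78, E[X²]=16.0272; 2: μ=6.5, E[X²]=47.5; 3: μ=4.5, E[X²]=24.75; 4: μ=8.8, E[X²]=86.24.
E[X] = 0.14·3.78 + 0.2·6.5 + 0.41·4.5 + 0.25·8.8 = 5.8742.
E[X²] = 0.14·16.0272 + 0.2·47.5 + 0.41·24.75 + 0.25·86.24 = 43.4513.
Var(X) = E[X²] − (E[X])² = 43.4513 − 34.5062 = 8.94508.
SD(X) = √8.94508 = 2.99083.

2.9908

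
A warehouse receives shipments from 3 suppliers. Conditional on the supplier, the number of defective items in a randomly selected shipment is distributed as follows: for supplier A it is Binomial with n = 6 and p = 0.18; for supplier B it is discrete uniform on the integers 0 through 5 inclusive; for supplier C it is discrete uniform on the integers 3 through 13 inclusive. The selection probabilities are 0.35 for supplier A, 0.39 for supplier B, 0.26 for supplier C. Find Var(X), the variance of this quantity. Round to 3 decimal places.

11.748

Per component, A: μ=1.08, E[X²]=2.052; B: μ=2.5, E[X²]=9.16667; C: μ=8, E[X²]=74.
E[X] = 0.35·1.08 + 0.39·2.5 + 0.26·8 = 3.433.
E[X²] = 0.35·2.052 + 0.39·9.16667 + 0.26·74 = 23.5332.
Var(X) = E[X²] − (E[X])² = 23.5332 − 11.7855 = 11.7477.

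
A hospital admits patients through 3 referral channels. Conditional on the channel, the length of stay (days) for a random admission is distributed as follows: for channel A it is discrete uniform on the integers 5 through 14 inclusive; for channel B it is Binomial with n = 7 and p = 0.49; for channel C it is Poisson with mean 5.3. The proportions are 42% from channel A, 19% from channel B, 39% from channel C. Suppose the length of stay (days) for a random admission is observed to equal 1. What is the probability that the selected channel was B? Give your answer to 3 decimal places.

Likelihoods P(X=1 | ·): A: 0; B: 0.0603553; C: 0.0264554.
Posterior ∝ prior × likelihood. Numerator for B: 0.19·0.0603553 = 0.0114675.
Normalizing constant: 0.42·0 + 0.19·0.0603553 + 0.39·0.0264554 = 0.0217851.
P(B | observation) = 0.0114675 / 0.0217851 = 0.526391.

0.526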